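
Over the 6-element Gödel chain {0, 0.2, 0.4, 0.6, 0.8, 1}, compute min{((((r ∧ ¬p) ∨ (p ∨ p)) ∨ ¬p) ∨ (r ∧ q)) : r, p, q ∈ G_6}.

The minimum is attained at r = 0, p = 0.2, q = 0:
  ¬p: Gödel ¬ of 0.2 = 0 (operand ≠ 0)
  (r ∧ ¬p) = min(0, 0) = 0
  (p ∨ p) = max(0.2, 0.2) = 0.2
  ((r ∧ ¬p) ∨ (p ∨ p)) = max(0, 0.2) = 0.2
  ¬p: Gödel ¬ of 0.2 = 0 (operand ≠ 0)
  (((r ∧ ¬p) ∨ (p ∨ p)) ∨ ¬p) = max(0.2, 0) = 0.2
  (r ∧ q) = min(0, 0) = 0
  ((((r ∧ ¬p) ∨ (p ∨ p)) ∨ ¬p) ∨ (r ∧ q)) = max(0.2, 0) = 0.2
Checking all 216 assignments confirms none give a value below 0.20.

0.20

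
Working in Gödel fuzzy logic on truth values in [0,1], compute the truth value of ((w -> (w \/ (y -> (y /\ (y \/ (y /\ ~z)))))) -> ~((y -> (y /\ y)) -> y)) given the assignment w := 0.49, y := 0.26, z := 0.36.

~z: Gödel ¬ of 0.36 = 0 (operand ≠ 0)
(y /\ ~z) = min(0.26, 0) = 0
(y \/ (y /\ ~z)) = max(0.26, 0) = 0.26
(y /\ (y \/ (y /\ ~z))) = min(0.26, 0.26) = 0.26
(y -> (y /\ (y \/ (y /\ ~z)))): 0.26 ≤ 0.26, so result = 1
(w \/ (y -> (y /\ (y \/ (y /\ ~z))))) = max(0.49, 1) = 1
(w -> (w \/ (y -> (y /\ (y \/ (y /\ ~z)))))): 0.49 ≤ 1, so result = 1
(y /\ y) = min(0.26, 0.26) = 0.26
(y -> (y /\ y)): 0.26 ≤ 0.26, so result = 1
((y -> (y /\ y)) -> y): 1 > 0.26, so result = 0.26
~((y -> (y /\ y)) -> y): Gödel ¬ of 0.26 = 0 (operand ≠ 0)
((w -> (w \/ (y -> (y /\ (y \/ (y /\ ~z)))))) -> ~((y -> (y /\ y)) -> y)): 1 > 0, so result = 0

0.00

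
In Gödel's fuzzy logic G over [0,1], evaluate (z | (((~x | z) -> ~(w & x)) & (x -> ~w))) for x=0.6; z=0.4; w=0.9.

~x: Gödel ¬ of 0.6 = 0 (operand ≠ 0)
(~x | z) = max(0, 0.4) = 0.4
(w & x) = min(0.9, 0.6) = 0.6
~(w & x): Gödel ¬ of 0.6 = 0 (operand ≠ 0)
((~x | z) -> ~(w & x)): 0.4 > 0, so result = 0
~w: Gödel ¬ of 0.9 = 0 (operand ≠ 0)
(x -> ~w): 0.6 > 0, so result = 0
(((~x | z) -> ~(w & x)) & (x -> ~w)) = min(0, 0) = 0
(z | (((~x | z) -> ~(w & x)) & (x -> ~w))) = max(0.4, 0) = 0.4

0.40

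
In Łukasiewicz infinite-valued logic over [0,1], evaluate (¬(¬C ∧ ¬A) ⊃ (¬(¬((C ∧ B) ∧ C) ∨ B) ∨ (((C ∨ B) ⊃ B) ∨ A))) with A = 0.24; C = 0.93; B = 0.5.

0.64

¬C: Łukasiewicz ¬ gives 1 − 0.93 = 0.07
¬A: Łukasiewicz ¬ gives 1 − 0.24 = 0.76
(¬C ∧ ¬A) = min(0.07, 0.76) = 0.07
¬(¬C ∧ ¬A): Łukasiewicz ¬ gives 1 − 0.07 = 0.93
(C ∧ B) = min(0.93, 0.5) = 0.5
((C ∧ B) ∧ C) = min(0.5, 0.93) = 0.5
¬((C ∧ B) ∧ C): Łukasiewicz ¬ gives 1 − 0.5 = 0.5
(¬((C ∧ B) ∧ C) ∨ B) = max(0.5, 0.5) = 0.5
¬(¬((C ∧ B) ∧ C) ∨ B): Łukasiewicz ¬ gives 1 − 0.5 = 0.5
(C ∨ B) = max(0.93, 0.5) = 0.93
((C ∨ B) ⊃ B): min(1, 1 − 0.93 + 0.5) = 0.57
(((C ∨ B) ⊃ B) ∨ A) = max(0.57, 0.24) = 0.57
(¬(¬((C ∧ B) ∧ C) ∨ B) ∨ (((C ∨ B) ⊃ B) ∨ A)) = max(0.5, 0.57) = 0.57
(¬(¬C ∧ ¬A) ⊃ (¬(¬((C ∧ B) ∧ C) ∨ B) ∨ (((C ∨ B) ⊃ B) ∨ A))): min(1, 1 − 0.93 + 0.57) = 0.64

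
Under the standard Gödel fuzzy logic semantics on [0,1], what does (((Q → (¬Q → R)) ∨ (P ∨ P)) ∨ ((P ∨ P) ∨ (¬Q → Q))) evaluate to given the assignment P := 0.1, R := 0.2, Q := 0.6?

1.00

¬Q: Gödel ¬ of 0.6 = 0 (operand ≠ 0)
(¬Q → R): 0 ≤ 0.2, so result = 1
(Q → (¬Q → R)): 0.6 ≤ 1, so result = 1
(P ∨ P) = max(0.1, 0.1) = 0.1
((Q → (¬Q → R)) ∨ (P ∨ P)) = max(1, 0.1) = 1
(P ∨ P) = max(0.1, 0.1) = 0.1
¬Q: Gödel ¬ of 0.6 = 0 (operand ≠ 0)
(¬Q → Q): 0 ≤ 0.6, so result = 1
((P ∨ P) ∨ (¬Q → Q)) = max(0.1, 1) = 1
(((Q → (¬Q → R)) ∨ (P ∨ P)) ∨ ((P ∨ P) ∨ (¬Q → Q))) = max(1, 1) = 1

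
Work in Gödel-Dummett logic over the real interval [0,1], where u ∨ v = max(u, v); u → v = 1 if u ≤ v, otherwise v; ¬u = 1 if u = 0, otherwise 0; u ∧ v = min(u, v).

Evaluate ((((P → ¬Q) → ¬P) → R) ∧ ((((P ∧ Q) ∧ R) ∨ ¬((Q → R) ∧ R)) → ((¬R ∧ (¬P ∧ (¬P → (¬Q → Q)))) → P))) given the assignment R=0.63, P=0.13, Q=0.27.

0.63

¬Q: Gödel ¬ of 0.27 = 0 (operand ≠ 0)
(P → ¬Q): 0.13 > 0, so result = 0
¬P: Gödel ¬ of 0.13 = 0 (operand ≠ 0)
((P → ¬Q) → ¬P): 0 ≤ 0, so result = 1
(((P → ¬Q) → ¬P) → R): 1 > 0.63, so result = 0.63
(P ∧ Q) = min(0.13, 0.27) = 0.13
((P ∧ Q) ∧ R) = min(0.13, 0.63) = 0.13
(Q → R): 0.27 ≤ 0.63, so result = 1
((Q → R) ∧ R) = min(1, 0.63) = 0.63
¬((Q → R) ∧ R): Gödel ¬ of 0.63 = 0 (operand ≠ 0)
(((P ∧ Q) ∧ R) ∨ ¬((Q → R) ∧ R)) = max(0.13, 0) = 0.13
¬R: Gödel ¬ of 0.63 = 0 (operand ≠ 0)
¬P: Gödel ¬ of 0.13 = 0 (operand ≠ 0)
¬P: Gödel ¬ of 0.13 = 0 (operand ≠ 0)
¬Q: Gödel ¬ of 0.27 = 0 (operand ≠ 0)
(¬Q → Q): 0 ≤ 0.27, so result = 1
(¬P → (¬Q → Q)): 0 ≤ 1, so result = 1
(¬P ∧ (¬P → (¬Q → Q))) = min(0, 1) = 0
(¬R ∧ (¬P ∧ (¬P → (¬Q → Q)))) = min(0, 0) = 0
((¬R ∧ (¬P ∧ (¬P → (¬Q → Q)))) → P): 0 ≤ 0.13, so result = 1
((((P ∧ Q) ∧ R) ∨ ¬((Q → R) ∧ R)) → ((¬R ∧ (¬P ∧ (¬P → (¬Q → Q)))) → P)): 0.13 ≤ 1, so result = 1
((((P → ¬Q) → ¬P) → R) ∧ ((((P ∧ Q) ∧ R) ∨ ¬((Q → R) ∧ R)) → ((¬R ∧ (¬P ∧ (¬P → (¬Q → Q)))) → P))) = min(0.63, 1) = 0.63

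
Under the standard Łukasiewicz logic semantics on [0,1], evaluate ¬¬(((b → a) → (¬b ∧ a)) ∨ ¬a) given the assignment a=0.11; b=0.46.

(b → a): min(1, 1 − 0.46 + 0.11) = 0.65
¬b: Łukasiewicz ¬ gives 1 − 0.46 = 0.54
(¬b ∧ a) = min(0.54, 0.11) = 0.11
((b → a) → (¬b ∧ a)): min(1, 1 − 0.65 + 0.11) = 0.46
¬a: Łukasiewicz ¬ gives 1 − 0.11 = 0.89
(((b → a) → (¬b ∧ a)) ∨ ¬a) = max(0.46, 0.89) = 0.89
¬(((b → a) → (¬b ∧ a)) ∨ ¬a): Łukasiewicz ¬ gives 1 − 0.89 = 0.11
¬¬(((b → a) → (¬b ∧ a)) ∨ ¬a): Łukasiewicz ¬ gives 1 − 0.11 = 0.89

0.89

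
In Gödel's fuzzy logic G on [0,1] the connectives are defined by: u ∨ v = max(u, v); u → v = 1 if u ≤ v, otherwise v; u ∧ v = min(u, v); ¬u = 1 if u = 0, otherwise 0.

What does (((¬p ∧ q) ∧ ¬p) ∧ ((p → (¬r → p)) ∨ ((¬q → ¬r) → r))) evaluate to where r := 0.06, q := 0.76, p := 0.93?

0.00

¬p: Gödel ¬ of 0.93 = 0 (operand ≠ 0)
(¬p ∧ q) = min(0, 0.76) = 0
¬p: Gödel ¬ of 0.93 = 0 (operand ≠ 0)
((¬p ∧ q) ∧ ¬p) = min(0, 0) = 0
¬r: Gödel ¬ of 0.06 = 0 (operand ≠ 0)
(¬r → p): 0 ≤ 0.93, so result = 1
(p → (¬r → p)): 0.93 ≤ 1, so result = 1
¬q: Gödel ¬ of 0.76 = 0 (operand ≠ 0)
¬r: Gödel ¬ of 0.06 = 0 (operand ≠ 0)
(¬q → ¬r): 0 ≤ 0, so result = 1
((¬q → ¬r) → r): 1 > 0.06, so result = 0.06
((p → (¬r → p)) ∨ ((¬q → ¬r) → r)) = max(1, 0.06) = 1
(((¬p ∧ q) ∧ ¬p) ∧ ((p → (¬r → p)) ∨ ((¬q → ¬r) → r))) = min(0, 1) = 0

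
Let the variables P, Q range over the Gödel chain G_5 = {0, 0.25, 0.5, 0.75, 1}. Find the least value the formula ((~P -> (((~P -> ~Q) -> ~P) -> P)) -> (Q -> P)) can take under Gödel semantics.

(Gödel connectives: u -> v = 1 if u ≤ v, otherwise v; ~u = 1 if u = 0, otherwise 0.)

The minimum is attained at P = 0.25, Q = 0.5:
  ~P: Gödel ¬ of 0.25 = 0 (operand ≠ 0)
  ~P: Gödel ¬ of 0.25 = 0 (operand ≠ 0)
  ~Q: Gödel ¬ of 0.5 = 0 (operand ≠ 0)
  (~P -> ~Q): 0 ≤ 0, so result = 1
  ~P: Gödel ¬ of 0.25 = 0 (operand ≠ 0)
  ((~P -> ~Q) -> ~P): 1 > 0, so result = 0
  (((~P -> ~Q) -> ~P) -> P): 0 ≤ 0.25, so result = 1
  (~P -> (((~P -> ~Q) -> ~P) -> P)): 0 ≤ 1, so result = 1
  (Q -> P): 0.5 > 0.25, so result = 0.25
  ((~P -> (((~P -> ~Q) -> ~P) -> P)) -> (Q -> P)): 1 > 0.25, so result = 0.25
Checking all 25 assignments confirms none give a value below 0.25.

0.25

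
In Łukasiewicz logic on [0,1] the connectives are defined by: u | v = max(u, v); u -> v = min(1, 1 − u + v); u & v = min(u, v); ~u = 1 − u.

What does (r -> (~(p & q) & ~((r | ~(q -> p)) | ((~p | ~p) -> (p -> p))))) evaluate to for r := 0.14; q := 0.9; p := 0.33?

(p & q) = min(0.33, 0.9) = 0.33
~(p & q): Łukasiewicz ¬ gives 1 − 0.33 = 0.67
(q -> p): min(1, 1 − 0.9 + 0.33) = 0.43
~(q -> p): Łukasiewicz ¬ gives 1 − 0.43 = 0.57
(r | ~(q -> p)) = max(0.14, 0.57) = 0.57
~p: Łukasiewicz ¬ gives 1 − 0.33 = 0.67
~p: Łukasiewicz ¬ gives 1 − 0.33 = 0.67
(~p | ~p) = max(0.67, 0.67) = 0.67
(p -> p): min(1, 1 − 0.33 + 0.33) = 1
((~p | ~p) -> (p -> p)): min(1, 1 − 0.67 + 1) = 1
((r | ~(q -> p)) | ((~p | ~p) -> (p -> p))) = max(0.57, 1) = 1
~((r | ~(q -> p)) | ((~p | ~p) -> (p -> p))): Łukasiewicz ¬ gives 1 − 1 = 0
(~(p & q) & ~((r | ~(q -> p)) | ((~p | ~p) -> (p -> p)))) = min(0.67, 0) = 0
(r -> (~(p & q) & ~((r | ~(q -> p)) | ((~p | ~p) -> (p -> p))))): min(1, 1 − 0.14 + 0) = 0.86

0.86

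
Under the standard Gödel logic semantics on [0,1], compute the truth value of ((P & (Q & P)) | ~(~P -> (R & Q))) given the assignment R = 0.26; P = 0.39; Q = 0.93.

0.39

(Q & P) = min(0.93, 0.39) = 0.39
(P & (Q & P)) = min(0.39, 0.39) = 0.39
~P: Gödel ¬ of 0.39 = 0 (operand ≠ 0)
(R & Q) = min(0.26, 0.93) = 0.26
(~P -> (R & Q)): 0 ≤ 0.26, so result = 1
~(~P -> (R & Q)): Gödel ¬ of 1 = 0 (operand ≠ 0)
((P & (Q & P)) | ~(~P -> (R & Q))) = max(0.39, 0) = 0.39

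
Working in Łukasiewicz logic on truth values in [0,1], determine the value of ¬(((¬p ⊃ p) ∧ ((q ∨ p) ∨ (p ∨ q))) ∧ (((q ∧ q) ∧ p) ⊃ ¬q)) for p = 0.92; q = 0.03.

0.08

¬p: Łukasiewicz ¬ gives 1 − 0.92 = 0.08
(¬p ⊃ p): min(1, 1 − 0.08 + 0.92) = 1
(q ∨ p) = max(0.03, 0.92) = 0.92
(p ∨ q) = max(0.92, 0.03) = 0.92
((q ∨ p) ∨ (p ∨ q)) = max(0.92, 0.92) = 0.92
((¬p ⊃ p) ∧ ((q ∨ p) ∨ (p ∨ q))) = min(1, 0.92) = 0.92
(q ∧ q) = min(0.03, 0.03) = 0.03
((q ∧ q) ∧ p) = min(0.03, 0.92) = 0.03
¬q: Łukasiewicz ¬ gives 1 − 0.03 = 0.97
(((q ∧ q) ∧ p) ⊃ ¬q): min(1, 1 − 0.03 + 0.97) = 1
(((¬p ⊃ p) ∧ ((q ∨ p) ∨ (p ∨ q))) ∧ (((q ∧ q) ∧ p) ⊃ ¬q)) = min(0.92, 1) = 0.92
¬(((¬p ⊃ p) ∧ ((q ∨ p) ∨ (p ∨ q))) ∧ (((q ∧ q) ∧ p) ⊃ ¬q)): Łukasiewicz ¬ gives 1 − 0.92 = 0.08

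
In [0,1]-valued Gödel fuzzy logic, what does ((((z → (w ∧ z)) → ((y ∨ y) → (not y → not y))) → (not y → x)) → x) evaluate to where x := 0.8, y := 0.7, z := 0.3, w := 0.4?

0.80

(w ∧ z) = min(0.4, 0.3) = 0.3
(z → (w ∧ z)): 0.3 ≤ 0.3, so result = 1
(y ∨ y) = max(0.7, 0.7) = 0.7
not y: Gödel ¬ of 0.7 = 0 (operand ≠ 0)
not y: Gödel ¬ of 0.7 = 0 (operand ≠ 0)
(not y → not y): 0 ≤ 0, so result = 1
((y ∨ y) → (not y → not y)): 0.7 ≤ 1, so result = 1
((z → (w ∧ z)) → ((y ∨ y) → (not y → not y))): 1 ≤ 1, so result = 1
not y: Gödel ¬ of 0.7 = 0 (operand ≠ 0)
(not y → x): 0 ≤ 0.8, so result = 1
(((z → (w ∧ z)) → ((y ∨ y) → (not y → not y))) → (not y → x)): 1 ≤ 1, so result = 1
((((z → (w ∧ z)) → ((y ∨ y) → (not y → not y))) → (not y → x)) → x): 1 > 0.8, so result = 0.8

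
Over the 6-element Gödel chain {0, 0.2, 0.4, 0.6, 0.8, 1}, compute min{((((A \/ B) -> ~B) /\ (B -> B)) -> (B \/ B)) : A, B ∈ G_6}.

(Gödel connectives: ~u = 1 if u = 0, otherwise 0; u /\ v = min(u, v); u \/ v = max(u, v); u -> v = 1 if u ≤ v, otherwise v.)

0.00

The minimum is attained at A = 0, B = 0:
  (A \/ B) = max(0, 0) = 0
  ~B: Gödel ¬ of 0 = 1 (operand is 0)
  ((A \/ B) -> ~B): 0 ≤ 1, so result = 1
  (B -> B): 0 ≤ 0, so result = 1
  (((A \/ B) -> ~B) /\ (B -> B)) = min(1, 1) = 1
  (B \/ B) = max(0, 0) = 0
  ((((A \/ B) -> ~B) /\ (B -> B)) -> (B \/ B)): 1 > 0, so result = 0
Checking all 36 assignments confirms none give a value below 0.00.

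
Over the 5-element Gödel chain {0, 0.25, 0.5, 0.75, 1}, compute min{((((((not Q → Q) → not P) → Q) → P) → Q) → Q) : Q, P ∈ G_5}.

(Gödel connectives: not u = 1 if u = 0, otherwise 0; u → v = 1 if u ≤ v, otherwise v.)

0.25

The minimum is attained at Q = 0.25, P = 0:
  not Q: Gödel ¬ of 0.25 = 0 (operand ≠ 0)
  (not Q → Q): 0 ≤ 0.25, so result = 1
  not P: Gödel ¬ of 0 = 1 (operand is 0)
  ((not Q → Q) → not P): 1 ≤ 1, so result = 1
  (((not Q → Q) → not P) → Q): 1 > 0.25, so result = 0.25
  ((((not Q → Q) → not P) → Q) → P): 0.25 > 0, so result = 0
  (((((not Q → Q) → not P) → Q) → P) → Q): 0 ≤ 0.25, so result = 1
  ((((((not Q → Q) → not P) → Q) → P) → Q) → Q): 1 > 0.25, so result = 0.25
Checking all 25 assignments confirms none give a value below 0.25.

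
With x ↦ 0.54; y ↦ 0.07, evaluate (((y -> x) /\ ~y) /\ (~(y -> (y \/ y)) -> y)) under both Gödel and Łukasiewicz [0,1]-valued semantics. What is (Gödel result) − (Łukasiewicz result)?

-0.93

Gödel evaluation:
  (y -> x): 0.07 ≤ 0.54, so result = 1
  ~y: Gödel ¬ of 0.07 = 0 (operand ≠ 0)
  ((y -> x) /\ ~y) = min(1, 0) = 0
  (y \/ y) = max(0.07, 0.07) = 0.07
  (y -> (y \/ y)): 0.07 ≤ 0.07, so result = 1
  ~(y -> (y \/ y)): Gödel ¬ of 1 = 0 (operand ≠ 0)
  (~(y -> (y \/ y)) -> y): 0 ≤ 0.07, so result = 1
  (((y -> x) /\ ~y) /\ (~(y -> (y \/ y)) -> y)) = min(0, 1) = 0
  Gödel value = 0
Łukasiewicz evaluation:
  (y -> x): min(1, 1 − 0.07 + 0.54) = 1
  ~y: Łukasiewicz ¬ gives 1 − 0.07 = 0.93
  ((y -> x) /\ ~y) = min(1, 0.93) = 0.93
  (y \/ y) = max(0.07, 0.07) = 0.07
  (y -> (y \/ y)): min(1, 1 − 0.07 + 0.07) = 1
  ~(y -> (y \/ y)): Łukasiewicz ¬ gives 1 − 1 = 0
  (~(y -> (y \/ y)) -> y): min(1, 1 − 0 + 0.07) = 1
  (((y -> x) /\ ~y) /\ (~(y -> (y \/ y)) -> y)) = min(0.93, 1) = 0.93
  Łukasiewicz value = 0.93
Difference: 0 − 0.93 = -0.93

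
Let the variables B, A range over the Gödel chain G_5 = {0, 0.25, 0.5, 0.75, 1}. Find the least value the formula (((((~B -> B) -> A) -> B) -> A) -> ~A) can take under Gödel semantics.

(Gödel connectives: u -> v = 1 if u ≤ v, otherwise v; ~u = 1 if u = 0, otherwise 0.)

The minimum is attained at B = 0, A = 0.25:
  ~B: Gödel ¬ of 0 = 1 (operand is 0)
  (~B -> B): 1 > 0, so result = 0
  ((~B -> B) -> A): 0 ≤ 0.25, so result = 1
  (((~B -> B) -> A) -> B): 1 > 0, so result = 0
  ((((~B -> B) -> A) -> B) -> A): 0 ≤ 0.25, so result = 1
  ~A: Gödel ¬ of 0.25 = 0 (operand ≠ 0)
  (((((~B -> B) -> A) -> B) -> A) -> ~A): 1 > 0, so result = 0
Checking all 25 assignments confirms none give a value below 0.00.

0.00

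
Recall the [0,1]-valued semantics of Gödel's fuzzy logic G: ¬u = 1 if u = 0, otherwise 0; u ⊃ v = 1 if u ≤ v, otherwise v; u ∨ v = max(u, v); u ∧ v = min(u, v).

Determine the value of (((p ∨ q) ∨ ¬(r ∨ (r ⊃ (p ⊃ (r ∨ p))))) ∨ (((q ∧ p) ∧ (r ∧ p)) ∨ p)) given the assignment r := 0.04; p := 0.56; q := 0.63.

(p ∨ q) = max(0.56, 0.63) = 0.63
(r ∨ p) = max(0.04, 0.56) = 0.56
(p ⊃ (r ∨ p)): 0.56 ≤ 0.56, so result = 1
(r ⊃ (p ⊃ (r ∨ p))): 0.04 ≤ 1, so result = 1
(r ∨ (r ⊃ (p ⊃ (r ∨ p)))) = max(0.04, 1) = 1
¬(r ∨ (r ⊃ (p ⊃ (r ∨ p)))): Gödel ¬ of 1 = 0 (operand ≠ 0)
((p ∨ q) ∨ ¬(r ∨ (r ⊃ (p ⊃ (r ∨ p))))) = max(0.63, 0) = 0.63
(q ∧ p) = min(0.63, 0.56) = 0.56
(r ∧ p) = min(0.04, 0.56) = 0.04
((q ∧ p) ∧ (r ∧ p)) = min(0.56, 0.04) = 0.04
(((q ∧ p) ∧ (r ∧ p)) ∨ p) = max(0.04, 0.56) = 0.56
(((p ∨ q) ∨ ¬(r ∨ (r ⊃ (p ⊃ (r ∨ p))))) ∨ (((q ∧ p) ∧ (r ∧ p)) ∨ p)) = max(0.63, 0.56) = 0.63

0.63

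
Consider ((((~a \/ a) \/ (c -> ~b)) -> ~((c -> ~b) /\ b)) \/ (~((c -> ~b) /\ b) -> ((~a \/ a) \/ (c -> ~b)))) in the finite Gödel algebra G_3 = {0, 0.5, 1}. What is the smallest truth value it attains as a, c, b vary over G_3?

Every assignment gives 1. For instance at a = 0, c = 0, b = 0:
  ~a: Gödel ¬ of 0 = 1 (operand is 0)
  (~a \/ a) = max(1, 0) = 1
  ~b: Gödel ¬ of 0 = 1 (operand is 0)
  (c -> ~b): 0 ≤ 1, so result = 1
  ((~a \/ a) \/ (c -> ~b)) = max(1, 1) = 1
  ~b: Gödel ¬ of 0 = 1 (operand is 0)
  (c -> ~b): 0 ≤ 1, so result = 1
  ((c -> ~b) /\ b) = min(1, 0) = 0
  ~((c -> ~b) /\ b): Gödel ¬ of 0 = 1 (operand is 0)
  (((~a \/ a) \/ (c -> ~b)) -> ~((c -> ~b) /\ b)): 1 ≤ 1, so result = 1
  ~b: Gödel ¬ of 0 = 1 (operand is 0)
  (c -> ~b): 0 ≤ 1, so result = 1
  ((c -> ~b) /\ b) = min(1, 0) = 0
  ~((c -> ~b) /\ b): Gödel ¬ of 0 = 1 (operand is 0)
  ~a: Gödel ¬ of 0 = 1 (operand is 0)
  (~a \/ a) = max(1, 0) = 1
  ~b: Gödel ¬ of 0 = 1 (operand is 0)
  (c -> ~b): 0 ≤ 1, so result = 1
  ((~a \/ a) \/ (c -> ~b)) = max(1, 1) = 1
  (~((c -> ~b) /\ b) -> ((~a \/ a) \/ (c -> ~b))): 1 ≤ 1, so result = 1
  ((((~a \/ a) \/ (c -> ~b)) -> ~((c -> ~b) /\ b)) \/ (~((c -> ~b) /\ b) -> ((~a \/ a) \/ (c -> ~b)))) = max(1, 1) = 1
All 27 assignments give value 1 — the formula is a G_3-tautology.

1.00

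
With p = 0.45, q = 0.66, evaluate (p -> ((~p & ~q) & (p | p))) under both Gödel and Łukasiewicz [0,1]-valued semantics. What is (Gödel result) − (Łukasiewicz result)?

-0.89

Gödel evaluation:
  ~p: Gödel ¬ of 0.45 = 0 (operand ≠ 0)
  ~q: Gödel ¬ of 0.66 = 0 (operand ≠ 0)
  (~p & ~q) = min(0, 0) = 0
  (p | p) = max(0.45, 0.45) = 0.45
  ((~p & ~q) & (p | p)) = min(0, 0.45) = 0
  (p -> ((~p & ~q) & (p | p))): 0.45 > 0, so result = 0
  Gödel value = 0
Łukasiewicz evaluation:
  ~p: Łukasiewicz ¬ gives 1 − 0.45 = 0.55
  ~q: Łukasiewicz ¬ gives 1 − 0.66 = 0.34
  (~p & ~q) = min(0.55, 0.34) = 0.34
  (p | p) = max(0.45, 0.45) = 0.45
  ((~p & ~q) & (p | p)) = min(0.34, 0.45) = 0.34
  (p -> ((~p & ~q) & (p | p))): min(1, 1 − 0.45 + 0.34) = 0.89
  Łukasiewicz value = 0.89
Difference: 0 − 0.89 = -0.89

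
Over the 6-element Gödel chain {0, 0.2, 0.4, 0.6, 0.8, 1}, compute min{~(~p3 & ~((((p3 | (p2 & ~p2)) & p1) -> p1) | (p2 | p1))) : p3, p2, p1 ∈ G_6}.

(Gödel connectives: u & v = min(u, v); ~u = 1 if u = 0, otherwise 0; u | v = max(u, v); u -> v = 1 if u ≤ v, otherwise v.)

1.00

Every assignment gives 1. For instance at p3 = 0, p2 = 0, p1 = 0:
  ~p3: Gödel ¬ of 0 = 1 (operand is 0)
  ~p2: Gödel ¬ of 0 = 1 (operand is 0)
  (p2 & ~p2) = min(0, 1) = 0
  (p3 | (p2 & ~p2)) = max(0, 0) = 0
  ((p3 | (p2 & ~p2)) & p1) = min(0, 0) = 0
  (((p3 | (p2 & ~p2)) & p1) -> p1): 0 ≤ 0, so result = 1
  (p2 | p1) = max(0, 0) = 0
  ((((p3 | (p2 & ~p2)) & p1) -> p1) | (p2 | p1)) = max(1, 0) = 1
  ~((((p3 | (p2 & ~p2)) & p1) -> p1) | (p2 | p1)): Gödel ¬ of 1 = 0 (operand ≠ 0)
  (~p3 & ~((((p3 | (p2 & ~p2)) & p1) -> p1) | (p2 | p1))) = min(1, 0) = 0
  ~(~p3 & ~((((p3 | (p2 & ~p2)) & p1) -> p1) | (p2 | p1))): Gödel ¬ of 0 = 1 (operand is 0)
All 216 assignments give value 1 — the formula is a G_6-tautology.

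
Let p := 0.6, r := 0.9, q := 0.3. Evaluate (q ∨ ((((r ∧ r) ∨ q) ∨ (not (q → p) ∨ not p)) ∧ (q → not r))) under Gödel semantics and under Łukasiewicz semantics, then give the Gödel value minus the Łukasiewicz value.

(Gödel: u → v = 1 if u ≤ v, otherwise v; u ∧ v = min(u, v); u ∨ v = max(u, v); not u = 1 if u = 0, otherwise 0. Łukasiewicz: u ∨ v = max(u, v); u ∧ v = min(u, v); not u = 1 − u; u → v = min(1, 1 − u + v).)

-0.50

Gödel evaluation:
  (r ∧ r) = min(0.9, 0.9) = 0.9
  ((r ∧ r) ∨ q) = max(0.9, 0.3) = 0.9
  (q → p): 0.3 ≤ 0.6, so result = 1
  not (q → p): Gödel ¬ of 1 = 0 (operand ≠ 0)
  not p: Gödel ¬ of 0.6 = 0 (operand ≠ 0)
  (not (q → p) ∨ not p) = max(0, 0) = 0
  (((r ∧ r) ∨ q) ∨ (not (q → p) ∨ not p)) = max(0.9, 0) = 0.9
  not r: Gödel ¬ of 0.9 = 0 (operand ≠ 0)
  (q → not r): 0.3 > 0, so result = 0
  ((((r ∧ r) ∨ q) ∨ (not (q → p) ∨ not p)) ∧ (q → not r)) = min(0.9, 0) = 0
  (q ∨ ((((r ∧ r) ∨ q) ∨ (not (q → p) ∨ not p)) ∧ (q → not r))) = max(0.3, 0) = 0.3
  Gödel value = 0.3
Łukasiewicz evaluation:
  (r ∧ r) = min(0.9, 0.9) = 0.9
  ((r ∧ r) ∨ q) = max(0.9, 0.3) = 0.9
  (q → p): min(1, 1 − 0.3 + 0.6) = 1
  not (q → p): Łukasiewicz ¬ gives 1 − 1 = 0
  not p: Łukasiewicz ¬ gives 1 − 0.6 = 0.4
  (not (q → p) ∨ not p) = max(0, 0.4) = 0.4
  (((r ∧ r) ∨ q) ∨ (not (q → p) ∨ not p)) = max(0.9, 0.4) = 0.9
  not r: Łukasiewicz ¬ gives 1 − 0.9 = 0.1
  (q → not r): min(1, 1 − 0.3 + 0.1) = 0.8
  ((((r ∧ r) ∨ q) ∨ (not (q → p) ∨ not p)) ∧ (q → not r)) = min(0.9, 0.8) = 0.8
  (q ∨ ((((r ∧ r) ∨ q) ∨ (not (q → p) ∨ not p)) ∧ (q → not r))) = max(0.3, 0.8) = 0.8
  Łukasiewicz value = 0.8
Difference: 0.3 − 0.8 = -0.50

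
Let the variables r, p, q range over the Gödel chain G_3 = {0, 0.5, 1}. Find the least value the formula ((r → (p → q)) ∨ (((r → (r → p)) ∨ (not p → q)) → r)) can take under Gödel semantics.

0.50

The minimum is attained at r = 0.5, p = 0.5, q = 0:
  (p → q): 0.5 > 0, so result = 0
  (r → (p → q)): 0.5 > 0, so result = 0
  (r → p): 0.5 ≤ 0.5, so result = 1
  (r → (r → p)): 0.5 ≤ 1, so result = 1
  not p: Gödel ¬ of 0.5 = 0 (operand ≠ 0)
  (not p → q): 0 ≤ 0, so result = 1
  ((r → (r → p)) ∨ (not p → q)) = max(1, 1) = 1
  (((r → (r → p)) ∨ (not p → q)) → r): 1 > 0.5, so result = 0.5
  ((r → (p → q)) ∨ (((r → (r → p)) ∨ (not p → q)) → r)) = max(0, 0.5) = 0.5
Checking all 27 assignments confirms none give a value below 0.50.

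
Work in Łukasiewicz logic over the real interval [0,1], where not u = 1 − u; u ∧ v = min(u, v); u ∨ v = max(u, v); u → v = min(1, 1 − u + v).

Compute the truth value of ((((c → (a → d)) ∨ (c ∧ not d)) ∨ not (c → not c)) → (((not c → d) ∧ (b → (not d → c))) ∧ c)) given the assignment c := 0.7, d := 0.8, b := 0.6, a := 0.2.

(a → d): min(1, 1 − 0.2 + 0.8) = 1
(c → (a → d)): min(1, 1 − 0.7 + 1) = 1
not d: Łukasiewicz ¬ gives 1 − 0.8 = 0.2
(c ∧ not d) = min(0.7, 0.2) = 0.2
((c → (a → d)) ∨ (c ∧ not d)) = max(1, 0.2) = 1
not c: Łukasiewicz ¬ gives 1 − 0.7 = 0.3
(c → not c): min(1, 1 − 0.7 + 0.3) = 0.6
not (c → not c): Łukasiewicz ¬ gives 1 − 0.6 = 0.4
(((c → (a → d)) ∨ (c ∧ not d)) ∨ not (c → not c)) = max(1, 0.4) = 1
not c: Łukasiewicz ¬ gives 1 − 0.7 = 0.3
(not c → d): min(1, 1 − 0.3 + 0.8) = 1
not d: Łukasiewicz ¬ gives 1 − 0.8 = 0.2
(not d → c): min(1, 1 − 0.2 + 0.7) = 1
(b → (not d → c)): min(1, 1 − 0.6 + 1) = 1
((not c → d) ∧ (b → (not d → c))) = min(1, 1) = 1
(((not c → d) ∧ (b → (not d → c))) ∧ c) = min(1, 0.7) = 0.7
((((c → (a → d)) ∨ (c ∧ not d)) ∨ not (c → not c)) → (((not c → d) ∧ (b → (not d → c))) ∧ c)): min(1, 1 − 1 + 0.7) = 0.7

0.70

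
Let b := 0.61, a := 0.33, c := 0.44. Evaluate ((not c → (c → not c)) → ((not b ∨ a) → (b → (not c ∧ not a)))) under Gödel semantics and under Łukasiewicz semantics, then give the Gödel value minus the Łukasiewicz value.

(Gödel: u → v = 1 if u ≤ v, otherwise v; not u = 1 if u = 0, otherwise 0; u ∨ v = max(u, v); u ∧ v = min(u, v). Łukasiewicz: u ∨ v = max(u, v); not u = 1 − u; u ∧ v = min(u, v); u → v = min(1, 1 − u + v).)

Gödel evaluation:
  not c: Gödel ¬ of 0.44 = 0 (operand ≠ 0)
  not c: Gödel ¬ of 0.44 = 0 (operand ≠ 0)
  (c → not c): 0.44 > 0, so result = 0
  (not c → (c → not c)): 0 ≤ 0, so result = 1
  not b: Gödel ¬ of 0.61 = 0 (operand ≠ 0)
  (not b ∨ a) = max(0, 0.33) = 0.33
  not c: Gödel ¬ of 0.44 = 0 (operand ≠ 0)
  not a: Gödel ¬ of 0.33 = 0 (operand ≠ 0)
  (not c ∧ not a) = min(0, 0) = 0
  (b → (not c ∧ not a)): 0.61 > 0, so result = 0
  ((not b ∨ a) → (b → (not c ∧ not a))): 0.33 > 0, so result = 0
  ((not c → (c → not c)) → ((not b ∨ a) → (b → (not c ∧ not a)))): 1 > 0, so result = 0
  Gödel value = 0
Łukasiewicz evaluation:
  not c: Łukasiewicz ¬ gives 1 − 0.44 = 0.56
  not c: Łukasiewicz ¬ gives 1 − 0.44 = 0.56
  (c → not c): min(1, 1 − 0.44 + 0.56) = 1
  (not c → (c → not c)): min(1, 1 − 0.56 + 1) = 1
  not b: Łukasiewicz ¬ gives 1 − 0.61 = 0.39
  (not b ∨ a) = max(0.39, 0.33) = 0.39
  not c: Łukasiewicz ¬ gives 1 − 0.44 = 0.56
  not a: Łukasiewicz ¬ gives 1 − 0.33 = 0.67
  (not c ∧ not a) = min(0.56, 0.67) = 0.56
  (b → (not c ∧ not a)): min(1, 1 − 0.61 + 0.56) = 0.95
  ((not b ∨ a) → (b → (not c ∧ not a))): min(1, 1 − 0.39 + 0.95) = 1
  ((not c → (c → not c)) → ((not b ∨ a) → (b → (not c ∧ not a)))): min(1, 1 − 1 + 1) = 1
  Łukasiewicz value = 1
Difference: 0 − 1 = -1.00

-1.00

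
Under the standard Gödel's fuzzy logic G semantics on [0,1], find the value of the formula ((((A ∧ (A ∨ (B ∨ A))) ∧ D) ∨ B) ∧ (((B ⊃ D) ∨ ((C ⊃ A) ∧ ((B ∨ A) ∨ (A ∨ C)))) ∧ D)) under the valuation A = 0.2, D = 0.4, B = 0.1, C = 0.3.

(B ∨ A) = max(0.1, 0.2) = 0.2
(A ∨ (B ∨ A)) = max(0.2, 0.2) = 0.2
(A ∧ (A ∨ (B ∨ A))) = min(0.2, 0.2) = 0.2
((A ∧ (A ∨ (B ∨ A))) ∧ D) = min(0.2, 0.4) = 0.2
(((A ∧ (A ∨ (B ∨ A))) ∧ D) ∨ B) = max(0.2, 0.1) = 0.2
(B ⊃ D): 0.1 ≤ 0.4, so result = 1
(C ⊃ A): 0.3 > 0.2, so result = 0.2
(B ∨ A) = max(0.1, 0.2) = 0.2
(A ∨ C) = max(0.2, 0.3) = 0.3
((B ∨ A) ∨ (A ∨ C)) = max(0.2, 0.3) = 0.3
((C ⊃ A) ∧ ((B ∨ A) ∨ (A ∨ C))) = min(0.2, 0.3) = 0.2
((B ⊃ D) ∨ ((C ⊃ A) ∧ ((B ∨ A) ∨ (A ∨ C)))) = max(1, 0.2) = 1
(((B ⊃ D) ∨ ((C ⊃ A) ∧ ((B ∨ A) ∨ (A ∨ C)))) ∧ D) = min(1, 0.4) = 0.4
((((A ∧ (A ∨ (B ∨ A))) ∧ D) ∨ B) ∧ (((B ⊃ D) ∨ ((C ⊃ A) ∧ ((B ∨ A) ∨ (A ∨ C)))) ∧ D)) = min(0.2, 0.4) = 0.2

0.20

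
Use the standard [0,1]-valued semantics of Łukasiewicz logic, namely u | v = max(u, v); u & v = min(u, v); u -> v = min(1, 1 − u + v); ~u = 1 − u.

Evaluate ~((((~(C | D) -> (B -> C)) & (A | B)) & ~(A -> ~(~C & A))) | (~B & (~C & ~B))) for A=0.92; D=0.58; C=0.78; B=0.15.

(C | D) = max(0.78, 0.58) = 0.78
~(C | D): Łukasiewicz ¬ gives 1 − 0.78 = 0.22
(B -> C): min(1, 1 − 0.15 + 0.78) = 1
(~(C | D) -> (B -> C)): min(1, 1 − 0.22 + 1) = 1
(A | B) = max(0.92, 0.15) = 0.92
((~(C | D) -> (B -> C)) & (A | B)) = min(1, 0.92) = 0.92
~C: Łukasiewicz ¬ gives 1 − 0.78 = 0.22
(~C & A) = min(0.22, 0.92) = 0.22
~(~C & A): Łukasiewicz ¬ gives 1 − 0.22 = 0.78
(A -> ~(~C & A)): min(1, 1 − 0.92 + 0.78) = 0.86
~(A -> ~(~C & A)): Łukasiewicz ¬ gives 1 − 0.86 = 0.14
(((~(C | D) -> (B -> C)) & (A | B)) & ~(A -> ~(~C & A))) = min(0.92, 0.14) = 0.14
~B: Łukasiewicz ¬ gives 1 − 0.15 = 0.85
~C: Łukasiewicz ¬ gives 1 − 0.78 = 0.22
~B: Łukasiewicz ¬ gives 1 − 0.15 = 0.85
(~C & ~B) = min(0.22, 0.85) = 0.22
(~B & (~C & ~B)) = min(0.85, 0.22) = 0.22
((((~(C | D) -> (B -> C)) & (A | B)) & ~(A -> ~(~C & A))) | (~B & (~C & ~B))) = max(0.14, 0.22) = 0.22
~((((~(C | D) -> (B -> C)) & (A | B)) & ~(A -> ~(~C & A))) | (~B & (~C & ~B))): Łukasiewicz ¬ gives 1 − 0.22 = 0.78

0.78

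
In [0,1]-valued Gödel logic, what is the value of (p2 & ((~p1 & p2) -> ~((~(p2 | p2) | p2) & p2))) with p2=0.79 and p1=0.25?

~p1: Gödel ¬ of 0.25 = 0 (operand ≠ 0)
(~p1 & p2) = min(0, 0.79) = 0
(p2 | p2) = max(0.79, 0.79) = 0.79
~(p2 | p2): Gödel ¬ of 0.79 = 0 (operand ≠ 0)
(~(p2 | p2) | p2) = max(0, 0.79) = 0.79
((~(p2 | p2) | p2) & p2) = min(0.79, 0.79) = 0.79
~((~(p2 | p2) | p2) & p2): Gödel ¬ of 0.79 = 0 (operand ≠ 0)
((~p1 & p2) -> ~((~(p2 | p2) | p2) & p2)): 0 ≤ 0, so result = 1
(p2 & ((~p1 & p2) -> ~((~(p2 | p2) | p2) & p2))) = min(0.79, 1) = 0.79

0.79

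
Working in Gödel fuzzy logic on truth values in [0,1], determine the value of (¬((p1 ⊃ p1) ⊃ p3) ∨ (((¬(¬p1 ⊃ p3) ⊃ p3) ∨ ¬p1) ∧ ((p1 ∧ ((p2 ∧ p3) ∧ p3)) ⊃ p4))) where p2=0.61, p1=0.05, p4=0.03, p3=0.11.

(p1 ⊃ p1): 0.05 ≤ 0.05, so result = 1
((p1 ⊃ p1) ⊃ p3): 1 > 0.11, so result = 0.11
¬((p1 ⊃ p1) ⊃ p3): Gödel ¬ of 0.11 = 0 (operand ≠ 0)
¬p1: Gödel ¬ of 0.05 = 0 (operand ≠ 0)
(¬p1 ⊃ p3): 0 ≤ 0.11, so result = 1
¬(¬p1 ⊃ p3): Gödel ¬ of 1 = 0 (operand ≠ 0)
(¬(¬p1 ⊃ p3) ⊃ p3): 0 ≤ 0.11, so result = 1
¬p1: Gödel ¬ of 0.05 = 0 (operand ≠ 0)
((¬(¬p1 ⊃ p3) ⊃ p3) ∨ ¬p1) = max(1, 0) = 1
(p2 ∧ p3) = min(0.61, 0.11) = 0.11
((p2 ∧ p3) ∧ p3) = min(0.11, 0.11) = 0.11
(p1 ∧ ((p2 ∧ p3) ∧ p3)) = min(0.05, 0.11) = 0.05
((p1 ∧ ((p2 ∧ p3) ∧ p3)) ⊃ p4): 0.05 > 0.03, so result = 0.03
(((¬(¬p1 ⊃ p3) ⊃ p3) ∨ ¬p1) ∧ ((p1 ∧ ((p2 ∧ p3) ∧ p3)) ⊃ p4)) = min(1, 0.03) = 0.03
(¬((p1 ⊃ p1) ⊃ p3) ∨ (((¬(¬p1 ⊃ p3) ⊃ p3) ∨ ¬p1) ∧ ((p1 ∧ ((p2 ∧ p3) ∧ p3)) ⊃ p4))) = max(0, 0.03) = 0.03

0.03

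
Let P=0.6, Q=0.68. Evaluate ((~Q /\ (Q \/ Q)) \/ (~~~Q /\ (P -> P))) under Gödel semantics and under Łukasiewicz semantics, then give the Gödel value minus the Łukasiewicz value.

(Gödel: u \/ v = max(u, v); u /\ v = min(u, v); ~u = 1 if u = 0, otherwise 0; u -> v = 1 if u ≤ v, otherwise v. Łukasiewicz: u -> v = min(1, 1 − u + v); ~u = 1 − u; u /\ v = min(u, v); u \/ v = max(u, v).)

-0.32

Gödel evaluation:
  ~Q: Gödel ¬ of 0.68 = 0 (operand ≠ 0)
  (Q \/ Q) = max(0.68, 0.68) = 0.68
  (~Q /\ (Q \/ Q)) = min(0, 0.68) = 0
  ~Q: Gödel ¬ of 0.68 = 0 (operand ≠ 0)
  ~~Q: Gödel ¬ of 0 = 1 (operand is 0)
  ~~~Q: Gödel ¬ of 1 = 0 (operand ≠ 0)
  (P -> P): 0.6 ≤ 0.6, so result = 1
  (~~~Q /\ (P -> P)) = min(0, 1) = 0
  ((~Q /\ (Q \/ Q)) \/ (~~~Q /\ (P -> P))) = max(0, 0) = 0
  Gödel value = 0
Łukasiewicz evaluation:
  ~Q: Łukasiewicz ¬ gives 1 − 0.68 = 0.32
  (Q \/ Q) = max(0.68, 0.68) = 0.68
  (~Q /\ (Q \/ Q)) = min(0.32, 0.68) = 0.32
  ~Q: Łukasiewicz ¬ gives 1 − 0.68 = 0.32
  ~~Q: Łukasiewicz ¬ gives 1 − 0.32 = 0.68
  ~~~Q: Łukasiewicz ¬ gives 1 − 0.68 = 0.32
  (P -> P): min(1, 1 − 0.6 + 0.6) = 1
  (~~~Q /\ (P -> P)) = min(0.32, 1) = 0.32
  ((~Q /\ (Q \/ Q)) \/ (~~~Q /\ (P -> P))) = max(0.32, 0.32) = 0.32
  Łukasiewicz value = 0.32
Difference: 0 − 0.32 = -0.32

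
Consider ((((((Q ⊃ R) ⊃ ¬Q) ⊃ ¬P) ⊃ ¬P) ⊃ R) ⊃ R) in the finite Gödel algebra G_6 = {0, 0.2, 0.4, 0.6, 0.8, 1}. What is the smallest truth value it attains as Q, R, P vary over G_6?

The minimum is attained at Q = 0.2, R = 0.2, P = 0.2:
  (Q ⊃ R): 0.2 ≤ 0.2, so result = 1
  ¬Q: Gödel ¬ of 0.2 = 0 (operand ≠ 0)
  ((Q ⊃ R) ⊃ ¬Q): 1 > 0, so result = 0
  ¬P: Gödel ¬ of 0.2 = 0 (operand ≠ 0)
  (((Q ⊃ R) ⊃ ¬Q) ⊃ ¬P): 0 ≤ 0, so result = 1
  ¬P: Gödel ¬ of 0.2 = 0 (operand ≠ 0)
  ((((Q ⊃ R) ⊃ ¬Q) ⊃ ¬P) ⊃ ¬P): 1 > 0, so result = 0
  (((((Q ⊃ R) ⊃ ¬Q) ⊃ ¬P) ⊃ ¬P) ⊃ R): 0 ≤ 0.2, so result = 1
  ((((((Q ⊃ R) ⊃ ¬Q) ⊃ ¬P) ⊃ ¬P) ⊃ R) ⊃ R): 1 > 0.2, so result = 0.2
Checking all 216 assignments confirms none give a value below 0.20.

0.20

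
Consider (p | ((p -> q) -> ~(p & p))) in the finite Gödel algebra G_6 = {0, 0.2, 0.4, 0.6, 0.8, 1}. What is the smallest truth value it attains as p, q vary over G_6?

The minimum is attained at p = 0.2, q = 0.2:
  (p -> q): 0.2 ≤ 0.2, so result = 1
  (p & p) = min(0.2, 0.2) = 0.2
  ~(p & p): Gödel ¬ of 0.2 = 0 (operand ≠ 0)
  ((p -> q) -> ~(p & p)): 1 > 0, so result = 0
  (p | ((p -> q) -> ~(p & p))) = max(0.2, 0) = 0.2
Checking all 36 assignments confirms none give a value below 0.20.

0.20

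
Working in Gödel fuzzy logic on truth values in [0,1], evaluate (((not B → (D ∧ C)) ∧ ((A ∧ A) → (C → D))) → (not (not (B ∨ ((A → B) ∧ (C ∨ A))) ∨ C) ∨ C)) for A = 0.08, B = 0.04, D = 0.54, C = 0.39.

not B: Gödel ¬ of 0.04 = 0 (operand ≠ 0)
(D ∧ C) = min(0.54, 0.39) = 0.39
(not B → (D ∧ C)): 0 ≤ 0.39, so result = 1
(A ∧ A) = min(0.08, 0.08) = 0.08
(C → D): 0.39 ≤ 0.54, so result = 1
((A ∧ A) → (C → D)): 0.08 ≤ 1, so result = 1
((not B → (D ∧ C)) ∧ ((A ∧ A) → (C → D))) = min(1, 1) = 1
(A → B): 0.08 > 0.04, so result = 0.04
(C ∨ A) = max(0.39, 0.08) = 0.39
((A → B) ∧ (C ∨ A)) = min(0.04, 0.39) = 0.04
(B ∨ ((A → B) ∧ (C ∨ A))) = max(0.04, 0.04) = 0.04
not (B ∨ ((A → B) ∧ (C ∨ A))): Gödel ¬ of 0.04 = 0 (operand ≠ 0)
(not (B ∨ ((A → B) ∧ (C ∨ A))) ∨ C) = max(0, 0.39) = 0.39
not (not (B ∨ ((A → B) ∧ (C ∨ A))) ∨ C): Gödel ¬ of 0.39 = 0 (operand ≠ 0)
(not (not (B ∨ ((A → B) ∧ (C ∨ A))) ∨ C) ∨ C) = max(0, 0.39) = 0.39
(((not B → (D ∧ C)) ∧ ((A ∧ A) → (C → D))) → (not (not (B ∨ ((A → B) ∧ (C ∨ A))) ∨ C) ∨ C)): 1 > 0.39, so result = 0.39

0.39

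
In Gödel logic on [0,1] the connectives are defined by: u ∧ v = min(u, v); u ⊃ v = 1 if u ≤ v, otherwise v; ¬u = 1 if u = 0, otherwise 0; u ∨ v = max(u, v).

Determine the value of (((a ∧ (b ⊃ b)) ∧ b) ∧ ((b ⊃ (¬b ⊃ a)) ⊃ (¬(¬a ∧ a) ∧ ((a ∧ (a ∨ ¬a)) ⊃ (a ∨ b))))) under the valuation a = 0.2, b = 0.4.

(b ⊃ b): 0.4 ≤ 0.4, so result = 1
(a ∧ (b ⊃ b)) = min(0.2, 1) = 0.2
((a ∧ (b ⊃ b)) ∧ b) = min(0.2, 0.4) = 0.2
¬b: Gödel ¬ of 0.4 = 0 (operand ≠ 0)
(¬b ⊃ a): 0 ≤ 0.2, so result = 1
(b ⊃ (¬b ⊃ a)): 0.4 ≤ 1, so result = 1
¬a: Gödel ¬ of 0.2 = 0 (operand ≠ 0)
(¬a ∧ a) = min(0, 0.2) = 0
¬(¬a ∧ a): Gödel ¬ of 0 = 1 (operand is 0)
¬a: Gödel ¬ of 0.2 = 0 (operand ≠ 0)
(a ∨ ¬a) = max(0.2, 0) = 0.2
(a ∧ (a ∨ ¬a)) = min(0.2, 0.2) = 0.2
(a ∨ b) = max(0.2, 0.4) = 0.4
((a ∧ (a ∨ ¬a)) ⊃ (a ∨ b)): 0.2 ≤ 0.4, so result = 1
(¬(¬a ∧ a) ∧ ((a ∧ (a ∨ ¬a)) ⊃ (a ∨ b))) = min(1, 1) = 1
((b ⊃ (¬b ⊃ a)) ⊃ (¬(¬a ∧ a) ∧ ((a ∧ (a ∨ ¬a)) ⊃ (a ∨ b)))): 1 ≤ 1, so result = 1
(((a ∧ (b ⊃ b)) ∧ b) ∧ ((b ⊃ (¬b ⊃ a)) ⊃ (¬(¬a ∧ a) ∧ ((a ∧ (a ∨ ¬a)) ⊃ (a ∨ b))))) = min(0.2, 1) = 0.2

0.20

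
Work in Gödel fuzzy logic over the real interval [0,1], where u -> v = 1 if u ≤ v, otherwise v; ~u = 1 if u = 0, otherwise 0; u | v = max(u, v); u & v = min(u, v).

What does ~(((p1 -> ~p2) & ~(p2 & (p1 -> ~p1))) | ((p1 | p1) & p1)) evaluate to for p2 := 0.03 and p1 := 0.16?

~p2: Gödel ¬ of 0.03 = 0 (operand ≠ 0)
(p1 -> ~p2): 0.16 > 0, so result = 0
~p1: Gödel ¬ of 0.16 = 0 (operand ≠ 0)
(p1 -> ~p1): 0.16 > 0, so result = 0
(p2 & (p1 -> ~p1)) = min(0.03, 0) = 0
~(p2 & (p1 -> ~p1)): Gödel ¬ of 0 = 1 (operand is 0)
((p1 -> ~p2) & ~(p2 & (p1 -> ~p1))) = min(0, 1) = 0
(p1 | p1) = max(0.16, 0.16) = 0.16
((p1 | p1) & p1) = min(0.16, 0.16) = 0.16
(((p1 -> ~p2) & ~(p2 & (p1 -> ~p1))) | ((p1 | p1) & p1)) = max(0, 0.16) = 0.16
~(((p1 -> ~p2) & ~(p2 & (p1 -> ~p1))) | ((p1 | p1) & p1)): Gödel ¬ of 0.16 = 0 (operand ≠ 0)

0.00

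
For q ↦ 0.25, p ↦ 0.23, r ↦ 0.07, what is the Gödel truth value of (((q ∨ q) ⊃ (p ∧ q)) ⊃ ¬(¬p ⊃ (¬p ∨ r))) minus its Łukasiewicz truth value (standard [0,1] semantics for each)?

Gödel evaluation:
  (q ∨ q) = max(0.25, 0.25) = 0.25
  (p ∧ q) = min(0.23, 0.25) = 0.23
  ((q ∨ q) ⊃ (p ∧ q)): 0.25 > 0.23, so result = 0.23
  ¬p: Gödel ¬ of 0.23 = 0 (operand ≠ 0)
  ¬p: Gödel ¬ of 0.23 = 0 (operand ≠ 0)
  (¬p ∨ r) = max(0, 0.07) = 0.07
  (¬p ⊃ (¬p ∨ r)): 0 ≤ 0.07, so result = 1
  ¬(¬p ⊃ (¬p ∨ r)): Gödel ¬ of 1 = 0 (operand ≠ 0)
  (((q ∨ q) ⊃ (p ∧ q)) ⊃ ¬(¬p ⊃ (¬p ∨ r))): 0.23 > 0, so result = 0
  Gödel value = 0
Łukasiewicz evaluation:
  (q ∨ q) = max(0.25, 0.25) = 0.25
  (p ∧ q) = min(0.23, 0.25) = 0.23
  ((q ∨ q) ⊃ (p ∧ q)): min(1, 1 − 0.25 + 0.23) = 0.98
  ¬p: Łukasiewicz ¬ gives 1 − 0.23 = 0.77
  ¬p: Łukasiewicz ¬ gives 1 − 0.23 = 0.77
  (¬p ∨ r) = max(0.77, 0.07) = 0.77
  (¬p ⊃ (¬p ∨ r)): min(1, 1 − 0.77 + 0.77) = 1
  ¬(¬p ⊃ (¬p ∨ r)): Łukasiewicz ¬ gives 1 − 1 = 0
  (((q ∨ q) ⊃ (p ∧ q)) ⊃ ¬(¬p ⊃ (¬p ∨ r))): min(1, 1 − 0.98 + 0) = 0.02
  Łukasiewicz value = 0.02
Difference: 0 − 0.02 = -0.02

-0.02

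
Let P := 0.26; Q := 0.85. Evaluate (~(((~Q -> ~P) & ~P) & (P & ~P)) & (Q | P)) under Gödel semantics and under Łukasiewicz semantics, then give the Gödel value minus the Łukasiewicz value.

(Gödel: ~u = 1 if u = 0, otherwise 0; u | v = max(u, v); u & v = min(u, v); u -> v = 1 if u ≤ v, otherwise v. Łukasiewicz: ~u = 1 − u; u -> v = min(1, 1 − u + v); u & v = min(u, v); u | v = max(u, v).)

Gödel evaluation:
  ~Q: Gödel ¬ of 0.85 = 0 (operand ≠ 0)
  ~P: Gödel ¬ of 0.26 = 0 (operand ≠ 0)
  (~Q -> ~P): 0 ≤ 0, so result = 1
  ~P: Gödel ¬ of 0.26 = 0 (operand ≠ 0)
  ((~Q -> ~P) & ~P) = min(1, 0) = 0
  ~P: Gödel ¬ of 0.26 = 0 (operand ≠ 0)
  (P & ~P) = min(0.26, 0) = 0
  (((~Q -> ~P) & ~P) & (P & ~P)) = min(0, 0) = 0
  ~(((~Q -> ~P) & ~P) & (P & ~P)): Gödel ¬ of 0 = 1 (operand is 0)
  (Q | P) = max(0.85, 0.26) = 0.85
  (~(((~Q -> ~P) & ~P) & (P & ~P)) & (Q | P)) = min(1, 0.85) = 0.85
  Gödel value = 0.85
Łukasiewicz evaluation:
  ~Q: Łukasiewicz ¬ gives 1 − 0.85 = 0.15
  ~P: Łukasiewicz ¬ gives 1 − 0.26 = 0.74
  (~Q -> ~P): min(1, 1 − 0.15 + 0.74) = 1
  ~P: Łukasiewicz ¬ gives 1 − 0.26 = 0.74
  ((~Q -> ~P) & ~P) = min(1, 0.74) = 0.74
  ~P: Łukasiewicz ¬ gives 1 − 0.26 = 0.74
  (P & ~P) = min(0.26, 0.74) = 0.26
  (((~Q -> ~P) & ~P) & (P & ~P)) = min(0.74, 0.26) = 0.26
  ~(((~Q -> ~P) & ~P) & (P & ~P)): Łukasiewicz ¬ gives 1 − 0.26 = 0.74
  (Q | P) = max(0.85, 0.26) = 0.85
  (~(((~Q -> ~P) & ~P) & (P & ~P)) & (Q | P)) = min(0.74, 0.85) = 0.74
  Łukasiewicz value = 0.74
Difference: 0.85 − 0.74 = 0.11

0.11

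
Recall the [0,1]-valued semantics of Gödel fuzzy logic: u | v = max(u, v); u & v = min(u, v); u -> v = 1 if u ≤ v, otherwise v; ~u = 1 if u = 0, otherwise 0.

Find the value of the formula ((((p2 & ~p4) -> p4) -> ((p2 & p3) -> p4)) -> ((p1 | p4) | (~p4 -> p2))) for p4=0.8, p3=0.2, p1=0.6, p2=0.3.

1.00

~p4: Gödel ¬ of 0.8 = 0 (operand ≠ 0)
(p2 & ~p4) = min(0.3, 0) = 0
((p2 & ~p4) -> p4): 0 ≤ 0.8, so result = 1
(p2 & p3) = min(0.3, 0.2) = 0.2
((p2 & p3) -> p4): 0.2 ≤ 0.8, so result = 1
(((p2 & ~p4) -> p4) -> ((p2 & p3) -> p4)): 1 ≤ 1, so result = 1
(p1 | p4) = max(0.6, 0.8) = 0.8
~p4: Gödel ¬ of 0.8 = 0 (operand ≠ 0)
(~p4 -> p2): 0 ≤ 0.3, so result = 1
((p1 | p4) | (~p4 -> p2)) = max(0.8, 1) = 1
((((p2 & ~p4) -> p4) -> ((p2 & p3) -> p4)) -> ((p1 | p4) | (~p4 -> p2))): 1 ≤ 1, so result = 1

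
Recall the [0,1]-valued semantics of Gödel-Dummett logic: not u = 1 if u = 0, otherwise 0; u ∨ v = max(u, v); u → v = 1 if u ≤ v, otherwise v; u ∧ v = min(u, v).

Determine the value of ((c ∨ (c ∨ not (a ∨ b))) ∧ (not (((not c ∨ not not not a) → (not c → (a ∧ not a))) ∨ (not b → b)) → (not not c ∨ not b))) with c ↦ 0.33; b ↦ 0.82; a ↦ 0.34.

0.33

(a ∨ b) = max(0.34, 0.82) = 0.82
not (a ∨ b): Gödel ¬ of 0.82 = 0 (operand ≠ 0)
(c ∨ not (a ∨ b)) = max(0.33, 0) = 0.33
(c ∨ (c ∨ not (a ∨ b))) = max(0.33, 0.33) = 0.33
not c: Gödel ¬ of 0.33 = 0 (operand ≠ 0)
not a: Gödel ¬ of 0.34 = 0 (operand ≠ 0)
not not a: Gödel ¬ of 0 = 1 (operand is 0)
not not not a: Gödel ¬ of 1 = 0 (operand ≠ 0)
(not c ∨ not not not a) = max(0, 0) = 0
not c: Gödel ¬ of 0.33 = 0 (operand ≠ 0)
not a: Gödel ¬ of 0.34 = 0 (operand ≠ 0)
(a ∧ not a) = min(0.34, 0) = 0
(not c → (a ∧ not a)): 0 ≤ 0, so result = 1
((not c ∨ not not not a) → (not c → (a ∧ not a))): 0 ≤ 1, so result = 1
not b: Gödel ¬ of 0.82 = 0 (operand ≠ 0)
(not b → b): 0 ≤ 0.82, so result = 1
(((not c ∨ not not not a) → (not c → (a ∧ not a))) ∨ (not b → b)) = max(1, 1) = 1
not (((not c ∨ not not not a) → (not c → (a ∧ not a))) ∨ (not b → b)): Gödel ¬ of 1 = 0 (operand ≠ 0)
not c: Gödel ¬ of 0.33 = 0 (operand ≠ 0)
not not c: Gödel ¬ of 0 = 1 (operand is 0)
not b: Gödel ¬ of 0.82 = 0 (operand ≠ 0)
(not not c ∨ not b) = max(1, 0) = 1
(not (((not c ∨ not not not a) → (not c → (a ∧ not a))) ∨ (not b → b)) → (not not c ∨ not b)): 0 ≤ 1, so result = 1
((c ∨ (c ∨ not (a ∨ b))) ∧ (not (((not c ∨ not not not a) → (not c → (a ∧ not a))) ∨ (not b → b)) → (not not c ∨ not b))) = min(0.33, 1) = 0.33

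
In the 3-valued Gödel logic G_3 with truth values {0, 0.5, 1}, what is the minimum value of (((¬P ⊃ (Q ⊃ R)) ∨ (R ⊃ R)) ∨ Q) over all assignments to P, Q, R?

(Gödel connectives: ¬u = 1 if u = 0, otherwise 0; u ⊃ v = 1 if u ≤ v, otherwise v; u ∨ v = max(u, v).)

Every assignment gives 1. For instance at P = 0, Q = 0, R = 0:
  ¬P: Gödel ¬ of 0 = 1 (operand is 0)
  (Q ⊃ R): 0 ≤ 0, so result = 1
  (¬P ⊃ (Q ⊃ R)): 1 ≤ 1, so result = 1
  (R ⊃ R): 0 ≤ 0, so result = 1
  ((¬P ⊃ (Q ⊃ R)) ∨ (R ⊃ R)) = max(1, 1) = 1
  (((¬P ⊃ (Q ⊃ R)) ∨ (R ⊃ R)) ∨ Q) = max(1, 0) = 1
All 27 assignments give value 1 — the formula is a G_3-tautology.

1.00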